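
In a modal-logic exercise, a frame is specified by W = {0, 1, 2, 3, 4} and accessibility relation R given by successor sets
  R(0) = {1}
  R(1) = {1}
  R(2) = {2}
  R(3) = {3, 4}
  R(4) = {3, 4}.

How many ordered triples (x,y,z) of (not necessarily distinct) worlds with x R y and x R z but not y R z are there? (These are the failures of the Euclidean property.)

R is Euclidean; there are no such tuples.

0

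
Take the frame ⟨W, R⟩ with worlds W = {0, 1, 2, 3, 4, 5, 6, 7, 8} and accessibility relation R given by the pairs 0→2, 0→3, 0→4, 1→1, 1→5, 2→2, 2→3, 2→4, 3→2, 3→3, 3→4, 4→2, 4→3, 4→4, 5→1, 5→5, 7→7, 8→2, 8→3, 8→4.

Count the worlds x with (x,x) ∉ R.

3

Enumerating: 0, 6, 8.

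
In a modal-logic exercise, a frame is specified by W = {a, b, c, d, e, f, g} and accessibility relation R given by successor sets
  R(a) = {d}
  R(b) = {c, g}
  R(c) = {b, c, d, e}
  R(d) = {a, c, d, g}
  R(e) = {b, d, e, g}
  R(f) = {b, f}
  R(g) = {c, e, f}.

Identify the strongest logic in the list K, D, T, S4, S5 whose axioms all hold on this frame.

Serial (axiom D): yes — every world has a successor (e.g. a R d).
Reflexive (axiom T): no — a is not related to itself.
Transitive (axiom 4): no — a R d and d R c, but not a R c.
Euclidean (axiom 5): no — b R c and b R g, but not c R g.
So F validates K, D; T would additionally require R to be reflexive. The strongest is D.

D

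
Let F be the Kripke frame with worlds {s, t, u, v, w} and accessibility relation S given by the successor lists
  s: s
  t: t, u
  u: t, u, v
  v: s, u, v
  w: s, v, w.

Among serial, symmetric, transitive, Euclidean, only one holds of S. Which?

serial

Serial: yes — every world has a successor (e.g. s S s).
Symmetric: no — v S s but not s S v.
Transitive: no — t S u and u S v, but not t S v.
Euclidean: no — u S t and u S v, but not t S v.
Only serial holds.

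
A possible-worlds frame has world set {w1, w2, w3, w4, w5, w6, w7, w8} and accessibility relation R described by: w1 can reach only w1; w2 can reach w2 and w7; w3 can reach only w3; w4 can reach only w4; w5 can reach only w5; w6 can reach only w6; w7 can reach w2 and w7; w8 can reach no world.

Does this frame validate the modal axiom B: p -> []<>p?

Axiom B corresponds to the accessibility relation being symmetric.
Symmetric: yes — every pair in R has its reverse in R.

Yes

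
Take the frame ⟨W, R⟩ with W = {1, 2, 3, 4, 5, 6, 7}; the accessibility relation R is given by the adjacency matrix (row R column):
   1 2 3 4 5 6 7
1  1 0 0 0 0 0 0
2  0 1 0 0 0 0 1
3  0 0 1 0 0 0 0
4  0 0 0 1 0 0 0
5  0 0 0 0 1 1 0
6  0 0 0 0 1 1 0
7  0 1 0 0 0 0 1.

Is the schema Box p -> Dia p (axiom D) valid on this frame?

By correspondence theory, D is valid on a frame iff R is serial.
Serial: yes — every world has a successor (e.g. 1 R 1).

Yes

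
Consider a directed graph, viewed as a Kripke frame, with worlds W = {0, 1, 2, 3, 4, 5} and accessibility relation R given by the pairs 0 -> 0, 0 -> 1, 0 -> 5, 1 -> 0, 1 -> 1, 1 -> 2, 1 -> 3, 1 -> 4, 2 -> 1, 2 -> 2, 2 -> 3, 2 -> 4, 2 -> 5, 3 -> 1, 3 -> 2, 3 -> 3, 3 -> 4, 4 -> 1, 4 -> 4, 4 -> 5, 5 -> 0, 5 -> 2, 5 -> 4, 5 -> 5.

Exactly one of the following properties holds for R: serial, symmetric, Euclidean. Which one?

Serial: yes — every world has a successor (e.g. 0 R 0).
Symmetric: no — 2 R 4 but not 4 R 2.
Euclidean: no — 0 R 1 and 0 R 5, but not 1 R 5.
Only serial holds.

serial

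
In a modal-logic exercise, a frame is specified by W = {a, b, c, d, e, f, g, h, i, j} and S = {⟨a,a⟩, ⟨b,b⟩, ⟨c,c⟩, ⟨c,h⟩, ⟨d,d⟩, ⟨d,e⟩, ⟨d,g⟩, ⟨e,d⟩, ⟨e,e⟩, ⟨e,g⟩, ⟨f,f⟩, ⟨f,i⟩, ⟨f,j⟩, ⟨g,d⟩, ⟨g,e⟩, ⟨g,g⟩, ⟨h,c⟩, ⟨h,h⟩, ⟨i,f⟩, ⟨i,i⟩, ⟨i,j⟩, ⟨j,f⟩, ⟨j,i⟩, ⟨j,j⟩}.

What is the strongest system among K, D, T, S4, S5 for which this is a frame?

S5

Serial (axiom D): yes — every world has a successor (e.g. a S a).
Reflexive (axiom T): yes — every world is S-related to itself.
Transitive (axiom 4): yes — every two-step S-path is closed by a direct edge.
Euclidean (axiom 5): yes — any two successors of a common world are S-related.
So F validates K, D, T, S4, S5. The strongest is S5.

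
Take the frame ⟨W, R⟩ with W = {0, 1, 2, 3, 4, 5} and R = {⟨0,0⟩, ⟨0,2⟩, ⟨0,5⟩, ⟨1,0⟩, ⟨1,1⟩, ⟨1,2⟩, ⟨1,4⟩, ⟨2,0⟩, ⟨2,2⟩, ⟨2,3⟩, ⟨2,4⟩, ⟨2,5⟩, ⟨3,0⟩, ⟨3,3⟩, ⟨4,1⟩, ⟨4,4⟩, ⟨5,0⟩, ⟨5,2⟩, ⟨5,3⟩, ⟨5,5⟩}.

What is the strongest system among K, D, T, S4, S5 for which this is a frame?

Serial (axiom D): yes — every world has a successor (e.g. 0 R 0).
Reflexive (axiom T): yes — every world is R-related to itself.
Transitive (axiom 4): no — 0 R 2 and 2 R 3, but not 0 R 3.
Euclidean (axiom 5): no — 1 R 0 and 1 R 4, but not 0 R 4.
So F validates K, D, T; S4 would additionally require R to be transitive. The strongest is T.

T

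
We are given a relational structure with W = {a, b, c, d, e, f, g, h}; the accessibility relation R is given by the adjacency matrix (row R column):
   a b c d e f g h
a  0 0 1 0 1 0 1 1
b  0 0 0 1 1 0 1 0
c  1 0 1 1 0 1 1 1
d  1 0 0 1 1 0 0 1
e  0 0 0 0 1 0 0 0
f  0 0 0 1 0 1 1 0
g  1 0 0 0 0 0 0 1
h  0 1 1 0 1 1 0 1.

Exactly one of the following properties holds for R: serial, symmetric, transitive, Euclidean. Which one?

Serial: yes — every world has a successor (e.g. a R c).
Symmetric: no — a R e but not e R a.
Transitive: no — a R c and c R d, but not a R d.
Euclidean: no — a R c and a R e, but not c R e.
Only serial holds.

serial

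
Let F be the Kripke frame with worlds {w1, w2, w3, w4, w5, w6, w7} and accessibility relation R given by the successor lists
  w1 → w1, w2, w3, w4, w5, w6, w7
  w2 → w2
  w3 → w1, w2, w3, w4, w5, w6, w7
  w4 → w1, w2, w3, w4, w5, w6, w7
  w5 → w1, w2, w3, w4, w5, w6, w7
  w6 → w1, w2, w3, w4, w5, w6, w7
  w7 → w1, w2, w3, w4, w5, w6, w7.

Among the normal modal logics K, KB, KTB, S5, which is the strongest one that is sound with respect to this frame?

Symmetric (axiom B): no — w1 R w2 but not w2 R w1.
Reflexive (axiom T): yes — every world is R-related to itself.
Euclidean (axiom 5): no — w1 R w2 and w1 R w3, but not w2 R w3.
So F validates K; KB would additionally require R to be symmetric. The strongest is K.

K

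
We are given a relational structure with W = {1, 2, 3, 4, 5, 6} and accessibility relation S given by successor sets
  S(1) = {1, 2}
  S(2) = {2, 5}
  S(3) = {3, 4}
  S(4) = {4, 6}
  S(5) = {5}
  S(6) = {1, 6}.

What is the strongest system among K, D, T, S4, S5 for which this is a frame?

T

Serial (axiom D): yes — every world has a successor (e.g. 1 S 1).
Reflexive (axiom T): yes — every world is S-related to itself.
Transitive (axiom 4): no — 1 S 2 and 2 S 5, but not 1 S 5.
Euclidean (axiom 5): no — 1 S 2 and 1 S 1, but not 2 S 1.
So F validates K, D, T; S4 would additionally require S to be transitive. The strongest is T.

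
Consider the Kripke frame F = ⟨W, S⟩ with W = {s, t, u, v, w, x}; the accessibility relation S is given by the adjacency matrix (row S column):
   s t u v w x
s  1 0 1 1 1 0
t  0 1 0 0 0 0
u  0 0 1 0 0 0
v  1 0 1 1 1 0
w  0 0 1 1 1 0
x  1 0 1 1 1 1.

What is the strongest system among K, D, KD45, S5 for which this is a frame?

D

Serial (axiom D): yes — every world has a successor (e.g. s S s).
Euclidean (axiom 5): no — s S u and s S v, but not u S v.
Transitive (axiom 4): no — w S v and v S s, but not w S s.
Reflexive (axiom T): yes — every world is S-related to itself.
So F validates K, D; KD45 would additionally require S to be Euclidean and transitive. The strongest is D.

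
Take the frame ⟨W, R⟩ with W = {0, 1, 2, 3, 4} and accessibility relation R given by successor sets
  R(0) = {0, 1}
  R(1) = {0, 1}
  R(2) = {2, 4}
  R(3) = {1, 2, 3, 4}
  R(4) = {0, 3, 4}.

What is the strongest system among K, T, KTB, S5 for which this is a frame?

Reflexive (axiom T): yes — every world is R-related to itself.
Symmetric (axiom B): no — 2 R 4 but not 4 R 2.
Euclidean (axiom 5): no — 3 R 1 and 3 R 2, but not 1 R 2.
So F validates K, T; KTB would additionally require R to be symmetric. The strongest is T.

T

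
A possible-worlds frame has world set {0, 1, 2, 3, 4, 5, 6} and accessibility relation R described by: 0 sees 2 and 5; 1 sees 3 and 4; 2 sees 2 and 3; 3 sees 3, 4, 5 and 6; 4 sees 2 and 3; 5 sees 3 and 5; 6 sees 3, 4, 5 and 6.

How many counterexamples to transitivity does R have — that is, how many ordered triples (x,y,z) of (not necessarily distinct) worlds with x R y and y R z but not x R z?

15

Enumerating: (0,2,3), (0,5,3), (1,3,5), (1,3,6), (1,4,2), (2,3,4), (2,3,5), (2,3,6), (3,4,2), (4,3,4), (4,3,5), (4,3,6), (5,3,4), (5,3,6), (6,4,2).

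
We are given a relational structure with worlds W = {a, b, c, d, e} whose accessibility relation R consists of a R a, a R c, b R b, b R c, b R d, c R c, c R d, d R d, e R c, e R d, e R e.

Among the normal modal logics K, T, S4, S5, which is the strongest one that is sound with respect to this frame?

Reflexive (axiom T): yes — every world is R-related to itself.
Transitive (axiom 4): no — a R c and c R d, but not a R d.
Euclidean (axiom 5): no — b R d and b R c, but not d R c.
So F validates K, T; S4 would additionally require R to be transitive. The strongest is T.

T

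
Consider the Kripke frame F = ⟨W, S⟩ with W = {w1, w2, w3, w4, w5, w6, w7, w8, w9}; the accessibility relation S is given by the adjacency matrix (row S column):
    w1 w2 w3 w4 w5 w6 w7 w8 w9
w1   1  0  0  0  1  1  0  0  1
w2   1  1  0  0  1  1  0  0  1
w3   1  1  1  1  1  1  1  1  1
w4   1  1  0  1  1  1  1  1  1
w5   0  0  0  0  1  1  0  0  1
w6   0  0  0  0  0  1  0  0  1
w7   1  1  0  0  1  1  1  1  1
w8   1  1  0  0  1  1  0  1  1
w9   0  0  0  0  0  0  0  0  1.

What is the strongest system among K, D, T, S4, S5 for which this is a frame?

S4

Serial (axiom D): yes — every world has a successor (e.g. w1 S w1).
Reflexive (axiom T): yes — every world is S-related to itself.
Transitive (axiom 4): yes — every two-step S-path is closed by a direct edge.
Euclidean (axiom 5): no — w1 S w6 and w1 S w5, but not w6 S w5.
So F validates K, D, T, S4; S5 would additionally require S to be Euclidean. The strongest is S4.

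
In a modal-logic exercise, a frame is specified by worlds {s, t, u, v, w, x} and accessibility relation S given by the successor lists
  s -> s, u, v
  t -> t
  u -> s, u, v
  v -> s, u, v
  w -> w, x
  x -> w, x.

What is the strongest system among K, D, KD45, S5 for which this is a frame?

Serial (axiom D): yes — every world has a successor (e.g. s S s).
Euclidean (axiom 5): yes — any two successors of a common world are S-related.
Transitive (axiom 4): yes — every two-step S-path is closed by a direct edge.
Reflexive (axiom T): yes — every world is S-related to itself.
So F validates K, D, KD45, S5. The strongest is S5.

S5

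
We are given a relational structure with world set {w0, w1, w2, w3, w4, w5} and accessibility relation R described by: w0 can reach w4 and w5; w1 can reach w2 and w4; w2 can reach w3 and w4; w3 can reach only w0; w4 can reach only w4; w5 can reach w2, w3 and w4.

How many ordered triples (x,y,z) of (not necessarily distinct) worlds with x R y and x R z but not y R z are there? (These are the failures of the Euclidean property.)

14

Enumerating: (w0,w4,w5), (w0,w5,w5), (w1,w2,w2), (w1,w4,w2), (w2,w3,w3), (w2,w3,w4), (w2,w4,w3), (w3,w0,w0), (w5,w2,w2), (w5,w3,w2), (w5,w3,w3), (w5,w3,w4), (w5,w4,w2), (w5,w4,w3).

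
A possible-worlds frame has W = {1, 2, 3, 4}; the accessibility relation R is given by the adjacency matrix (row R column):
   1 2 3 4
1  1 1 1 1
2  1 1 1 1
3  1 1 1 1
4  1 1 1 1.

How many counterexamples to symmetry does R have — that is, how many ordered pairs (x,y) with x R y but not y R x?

R is symmetric; there are no such tuples.

0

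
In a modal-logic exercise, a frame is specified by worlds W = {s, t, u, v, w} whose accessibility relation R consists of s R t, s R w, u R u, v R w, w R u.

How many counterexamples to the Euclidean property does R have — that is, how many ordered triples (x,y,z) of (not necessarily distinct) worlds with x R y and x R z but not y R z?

Enumerating: (s,t,t), (s,t,w), (s,w,t), (s,w,w), (v,w,w).

5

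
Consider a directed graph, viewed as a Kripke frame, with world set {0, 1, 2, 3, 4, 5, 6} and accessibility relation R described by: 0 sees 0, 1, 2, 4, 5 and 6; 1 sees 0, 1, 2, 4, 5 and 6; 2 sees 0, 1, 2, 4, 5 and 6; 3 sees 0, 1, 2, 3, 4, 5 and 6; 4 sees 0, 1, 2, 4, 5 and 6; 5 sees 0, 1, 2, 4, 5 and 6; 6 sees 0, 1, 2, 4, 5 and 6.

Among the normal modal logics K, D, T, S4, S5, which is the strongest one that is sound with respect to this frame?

S4

Serial (axiom D): yes — every world has a successor (e.g. 0 R 0).
Reflexive (axiom T): yes — every world is R-related to itself.
Transitive (axiom 4): yes — every two-step R-path is closed by a direct edge.
Euclidean (axiom 5): no — 3 R 0 and 3 R 3, but not 0 R 3.
So F validates K, D, T, S4; S5 would additionally require R to be Euclidean. The strongest is S4.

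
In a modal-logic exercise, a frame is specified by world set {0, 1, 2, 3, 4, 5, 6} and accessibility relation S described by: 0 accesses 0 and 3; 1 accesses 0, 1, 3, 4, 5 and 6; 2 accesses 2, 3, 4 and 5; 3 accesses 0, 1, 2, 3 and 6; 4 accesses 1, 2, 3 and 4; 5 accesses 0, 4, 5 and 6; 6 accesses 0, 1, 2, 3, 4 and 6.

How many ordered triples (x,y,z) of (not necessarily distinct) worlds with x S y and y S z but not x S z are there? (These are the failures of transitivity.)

32

Enumerating: (0,3,1), (0,3,2), (0,3,6), (1,3,2), (1,4,2), (1,6,2), (2,3,0), (2,3,1), (2,3,6), (2,4,1), (2,5,0), (2,5,6), … and 20 more.
Total: 32.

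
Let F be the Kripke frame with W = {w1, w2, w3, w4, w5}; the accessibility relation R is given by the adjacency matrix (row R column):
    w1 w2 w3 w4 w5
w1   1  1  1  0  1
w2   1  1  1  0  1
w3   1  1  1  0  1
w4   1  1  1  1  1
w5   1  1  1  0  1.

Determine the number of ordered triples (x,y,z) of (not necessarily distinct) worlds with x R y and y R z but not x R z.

R is transitive; there are no such tuples.

0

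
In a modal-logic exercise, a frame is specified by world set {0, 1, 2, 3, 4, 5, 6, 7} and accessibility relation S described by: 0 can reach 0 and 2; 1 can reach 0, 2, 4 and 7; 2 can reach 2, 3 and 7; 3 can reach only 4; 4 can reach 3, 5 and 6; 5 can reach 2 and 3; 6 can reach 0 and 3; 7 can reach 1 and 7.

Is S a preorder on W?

No

Reflexive: no — 1 is not related to itself.
Transitive: no — 0 S 2 and 2 S 3, but not 0 S 3.
So S is not a preorder.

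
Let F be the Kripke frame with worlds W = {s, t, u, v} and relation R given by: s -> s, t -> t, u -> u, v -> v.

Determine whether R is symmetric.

Symmetric: yes — every pair in R has its reverse in R.

Yes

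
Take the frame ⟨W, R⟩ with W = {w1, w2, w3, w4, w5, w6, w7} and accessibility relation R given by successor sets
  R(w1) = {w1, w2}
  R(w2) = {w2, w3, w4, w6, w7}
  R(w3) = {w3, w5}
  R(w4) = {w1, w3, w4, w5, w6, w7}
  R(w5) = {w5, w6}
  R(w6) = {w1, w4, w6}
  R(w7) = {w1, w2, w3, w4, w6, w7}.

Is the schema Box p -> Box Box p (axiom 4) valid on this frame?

Axiom 4 corresponds to the accessibility relation being transitive.
Transitive: no — w1 R w2 and w2 R w3, but not w1 R w3.

No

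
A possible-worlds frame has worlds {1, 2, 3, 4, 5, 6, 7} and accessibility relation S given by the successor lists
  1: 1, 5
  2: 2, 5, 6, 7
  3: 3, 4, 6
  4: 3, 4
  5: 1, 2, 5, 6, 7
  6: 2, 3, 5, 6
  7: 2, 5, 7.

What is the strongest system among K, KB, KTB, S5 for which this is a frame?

Symmetric (axiom B): yes — every pair in S has its reverse in S.
Reflexive (axiom T): yes — every world is S-related to itself.
Euclidean (axiom 5): no — 2 S 6 and 2 S 7, but not 6 S 7.
So F validates K, KB, KTB; S5 would additionally require S to be Euclidean. The strongest is KTB.

KTB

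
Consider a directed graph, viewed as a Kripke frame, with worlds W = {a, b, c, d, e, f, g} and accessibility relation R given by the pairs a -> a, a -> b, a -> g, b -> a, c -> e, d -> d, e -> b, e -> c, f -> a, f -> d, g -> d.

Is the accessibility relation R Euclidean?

Euclidean: no — a R b and a R g, but not b R g.

No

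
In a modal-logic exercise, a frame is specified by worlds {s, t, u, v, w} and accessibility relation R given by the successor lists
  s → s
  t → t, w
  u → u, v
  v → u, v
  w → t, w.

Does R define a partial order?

No

Reflexive: yes — every world is R-related to itself.
Transitive: yes — every two-step R-path is closed by a direct edge.
Antisymmetric: no — t R w and w R t with t ≠ w.
So R is not a partial order.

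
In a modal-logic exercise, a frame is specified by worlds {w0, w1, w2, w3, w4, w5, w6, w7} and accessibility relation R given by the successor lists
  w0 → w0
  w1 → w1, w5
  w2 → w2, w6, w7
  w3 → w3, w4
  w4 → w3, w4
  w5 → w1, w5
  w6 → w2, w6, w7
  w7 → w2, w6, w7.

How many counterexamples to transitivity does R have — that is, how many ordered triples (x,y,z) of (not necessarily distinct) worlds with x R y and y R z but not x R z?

R is transitive; there are no such tuples.

0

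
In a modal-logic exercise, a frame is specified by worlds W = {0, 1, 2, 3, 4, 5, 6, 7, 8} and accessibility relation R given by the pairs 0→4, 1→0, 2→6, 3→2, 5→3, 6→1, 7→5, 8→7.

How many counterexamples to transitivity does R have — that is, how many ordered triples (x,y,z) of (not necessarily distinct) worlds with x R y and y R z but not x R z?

7

Enumerating: (1,0,4), (2,6,1), (3,2,6), (5,3,2), (6,1,0), (7,5,3), (8,7,5).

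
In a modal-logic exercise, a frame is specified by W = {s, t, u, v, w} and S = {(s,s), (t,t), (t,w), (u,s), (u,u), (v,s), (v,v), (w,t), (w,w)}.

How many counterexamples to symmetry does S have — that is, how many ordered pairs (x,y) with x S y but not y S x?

2

Enumerating: (u,s), (v,s).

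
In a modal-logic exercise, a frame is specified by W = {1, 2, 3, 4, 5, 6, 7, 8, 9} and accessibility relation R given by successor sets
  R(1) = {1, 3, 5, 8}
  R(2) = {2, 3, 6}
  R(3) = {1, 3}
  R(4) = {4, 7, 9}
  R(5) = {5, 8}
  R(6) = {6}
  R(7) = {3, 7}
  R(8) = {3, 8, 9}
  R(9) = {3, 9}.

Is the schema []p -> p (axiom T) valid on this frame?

The schema T characterises exactly the reflexive frames.
Reflexive: yes — every world is R-related to itself.

Yes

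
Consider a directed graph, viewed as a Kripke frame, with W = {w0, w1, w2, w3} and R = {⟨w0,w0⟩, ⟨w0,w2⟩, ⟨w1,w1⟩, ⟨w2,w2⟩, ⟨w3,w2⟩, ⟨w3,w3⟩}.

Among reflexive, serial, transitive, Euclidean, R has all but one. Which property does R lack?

Reflexive: yes — every world is R-related to itself.
Serial: yes — every world has a successor (e.g. w0 R w0).
Transitive: yes — every two-step R-path is closed by a direct edge.
Euclidean: no — w0 R w2 and w0 R w0, but not w2 R w0.
Only Euclidean fails.

Euclidean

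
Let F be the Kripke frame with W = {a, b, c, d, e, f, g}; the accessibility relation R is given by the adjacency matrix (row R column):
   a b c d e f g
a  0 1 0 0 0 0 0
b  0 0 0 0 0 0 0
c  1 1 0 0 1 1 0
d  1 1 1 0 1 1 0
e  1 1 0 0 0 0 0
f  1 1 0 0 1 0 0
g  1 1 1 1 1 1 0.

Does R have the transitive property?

Yes

Transitive: yes — every two-step R-path is closed by a direct edge.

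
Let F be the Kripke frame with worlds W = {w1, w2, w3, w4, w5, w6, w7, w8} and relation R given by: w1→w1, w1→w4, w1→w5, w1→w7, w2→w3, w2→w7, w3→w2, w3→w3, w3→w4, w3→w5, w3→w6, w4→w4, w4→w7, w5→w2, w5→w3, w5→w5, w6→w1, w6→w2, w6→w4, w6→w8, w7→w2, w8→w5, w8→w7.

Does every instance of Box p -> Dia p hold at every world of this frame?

By correspondence theory, D is valid on a frame iff R is serial.
Serial: yes — every world has a successor (e.g. w1 R w1).

Yes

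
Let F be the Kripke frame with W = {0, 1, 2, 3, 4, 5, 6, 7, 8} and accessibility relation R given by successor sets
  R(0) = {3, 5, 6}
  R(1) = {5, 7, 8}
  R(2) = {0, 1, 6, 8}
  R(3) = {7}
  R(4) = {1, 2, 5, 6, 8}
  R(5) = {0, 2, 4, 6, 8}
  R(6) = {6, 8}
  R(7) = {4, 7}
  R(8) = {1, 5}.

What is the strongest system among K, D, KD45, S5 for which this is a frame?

D

Serial (axiom D): yes — every world has a successor (e.g. 0 R 3).
Euclidean (axiom 5): no — 0 R 3 and 0 R 5, but not 3 R 5.
Transitive (axiom 4): no — 0 R 3 and 3 R 7, but not 0 R 7.
Reflexive (axiom T): no — 0 is not related to itself.
So F validates K, D; KD45 would additionally require R to be Euclidean and transitive. The strongest is D.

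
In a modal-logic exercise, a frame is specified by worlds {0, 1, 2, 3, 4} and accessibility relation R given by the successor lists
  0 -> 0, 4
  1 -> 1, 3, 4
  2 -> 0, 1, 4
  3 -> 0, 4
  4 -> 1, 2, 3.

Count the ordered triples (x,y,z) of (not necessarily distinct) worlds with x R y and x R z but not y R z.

17

Enumerating: (0,4,0), (0,4,4), (1,3,1), (1,3,3), (1,4,4), (2,0,1), (2,1,0), (2,4,0), (2,4,4), (3,4,0), (3,4,4), (4,1,2), (4,2,2), (4,2,3), (4,3,1), (4,3,2), (4,3,3).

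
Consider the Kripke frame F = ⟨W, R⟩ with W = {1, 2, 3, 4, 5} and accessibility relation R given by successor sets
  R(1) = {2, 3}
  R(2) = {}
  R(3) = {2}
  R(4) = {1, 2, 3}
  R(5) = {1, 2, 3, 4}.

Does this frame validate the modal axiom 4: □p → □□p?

Axiom 4 corresponds to the accessibility relation being transitive.
Transitive: yes — every two-step R-path is closed by a direct edge.

Yes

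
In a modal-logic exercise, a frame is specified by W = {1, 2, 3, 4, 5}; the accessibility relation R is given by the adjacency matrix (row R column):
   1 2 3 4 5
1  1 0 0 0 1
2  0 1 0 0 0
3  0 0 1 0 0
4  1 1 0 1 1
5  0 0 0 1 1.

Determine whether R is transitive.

No

Transitive: no — 1 R 5 and 5 R 4, but not 1 R 4.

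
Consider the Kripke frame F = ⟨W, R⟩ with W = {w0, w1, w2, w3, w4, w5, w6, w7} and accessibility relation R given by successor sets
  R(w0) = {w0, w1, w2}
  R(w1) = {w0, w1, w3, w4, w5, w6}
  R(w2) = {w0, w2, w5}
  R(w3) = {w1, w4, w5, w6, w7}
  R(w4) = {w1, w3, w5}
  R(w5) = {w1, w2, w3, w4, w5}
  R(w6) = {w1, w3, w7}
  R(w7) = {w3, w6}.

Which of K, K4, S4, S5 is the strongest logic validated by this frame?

Transitive (axiom 4): no — w0 R w1 and w1 R w3, but not w0 R w3.
Reflexive (axiom T): no — w3 is not related to itself.
Euclidean (axiom 5): no — w0 R w1 and w0 R w2, but not w1 R w2.
So F validates K; K4 would additionally require R to be transitive. The strongest is K.

K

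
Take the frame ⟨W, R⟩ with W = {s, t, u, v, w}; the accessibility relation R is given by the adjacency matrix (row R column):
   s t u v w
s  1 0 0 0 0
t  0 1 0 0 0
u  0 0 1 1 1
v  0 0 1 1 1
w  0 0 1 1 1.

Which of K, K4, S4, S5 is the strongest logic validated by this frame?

Transitive (axiom 4): yes — every two-step R-path is closed by a direct edge.
Reflexive (axiom T): yes — every world is R-related to itself.
Euclidean (axiom 5): yes — any two successors of a common world are R-related.
So F validates K, K4, S4, S5. The strongest is S5.

S5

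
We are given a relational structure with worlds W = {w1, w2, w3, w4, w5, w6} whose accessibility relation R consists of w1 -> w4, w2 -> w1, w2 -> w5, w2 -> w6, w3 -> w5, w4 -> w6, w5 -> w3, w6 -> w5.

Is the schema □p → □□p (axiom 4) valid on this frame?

No

Axiom 4 corresponds to the accessibility relation being transitive.
Transitive: no — w1 R w4 and w4 R w6, but not w1 R w6.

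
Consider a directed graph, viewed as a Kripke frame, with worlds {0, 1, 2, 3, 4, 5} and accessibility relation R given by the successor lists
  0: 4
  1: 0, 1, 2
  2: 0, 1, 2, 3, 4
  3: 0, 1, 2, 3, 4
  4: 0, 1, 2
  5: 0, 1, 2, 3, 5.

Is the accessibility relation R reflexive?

No

Reflexive: no — 0 is not related to itself.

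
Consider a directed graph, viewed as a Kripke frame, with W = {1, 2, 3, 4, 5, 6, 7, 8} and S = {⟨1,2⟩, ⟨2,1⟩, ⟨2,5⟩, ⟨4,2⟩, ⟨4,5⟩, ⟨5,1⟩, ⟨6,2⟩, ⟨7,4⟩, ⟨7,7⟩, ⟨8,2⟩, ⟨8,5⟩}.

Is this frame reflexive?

No

Reflexive: no — 1 is not related to itself.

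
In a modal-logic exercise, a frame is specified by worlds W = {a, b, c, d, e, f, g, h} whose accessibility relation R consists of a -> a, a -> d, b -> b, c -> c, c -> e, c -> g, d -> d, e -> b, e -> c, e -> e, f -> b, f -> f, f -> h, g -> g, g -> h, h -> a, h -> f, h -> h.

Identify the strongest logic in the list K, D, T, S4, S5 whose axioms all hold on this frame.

Serial (axiom D): yes — every world has a successor (e.g. a R a).
Reflexive (axiom T): yes — every world is R-related to itself.
Transitive (axiom 4): no — c R e and e R b, but not c R b.
Euclidean (axiom 5): no — c R e and c R g, but not e R g.
So F validates K, D, T; S4 would additionally require R to be transitive. The strongest is T.

T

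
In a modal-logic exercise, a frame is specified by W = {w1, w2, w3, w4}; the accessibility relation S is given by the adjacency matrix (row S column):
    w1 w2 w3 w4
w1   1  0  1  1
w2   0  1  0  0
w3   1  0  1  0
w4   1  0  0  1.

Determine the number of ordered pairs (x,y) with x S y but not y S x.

S is symmetric; there are no such tuples.

0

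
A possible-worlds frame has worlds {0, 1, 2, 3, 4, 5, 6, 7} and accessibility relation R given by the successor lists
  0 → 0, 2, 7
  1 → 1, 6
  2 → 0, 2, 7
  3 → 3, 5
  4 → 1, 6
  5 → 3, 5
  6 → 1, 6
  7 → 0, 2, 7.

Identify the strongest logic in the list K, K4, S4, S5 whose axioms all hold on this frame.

K4

Transitive (axiom 4): yes — every two-step R-path is closed by a direct edge.
Reflexive (axiom T): no — 4 is not related to itself.
Euclidean (axiom 5): yes — any two successors of a common world are R-related.
So F validates K, K4; S4 would additionally require R to be reflexive. The strongest is K4.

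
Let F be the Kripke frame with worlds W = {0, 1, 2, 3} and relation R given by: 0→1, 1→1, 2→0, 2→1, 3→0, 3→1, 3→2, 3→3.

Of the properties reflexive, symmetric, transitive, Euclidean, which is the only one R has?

Reflexive: no — 0 is not related to itself.
Symmetric: no — 0 R 1 but not 1 R 0.
Transitive: yes — every two-step R-path is closed by a direct edge.
Euclidean: no — 2 R 1 and 2 R 0, but not 1 R 0.
Only transitive holds.

transitive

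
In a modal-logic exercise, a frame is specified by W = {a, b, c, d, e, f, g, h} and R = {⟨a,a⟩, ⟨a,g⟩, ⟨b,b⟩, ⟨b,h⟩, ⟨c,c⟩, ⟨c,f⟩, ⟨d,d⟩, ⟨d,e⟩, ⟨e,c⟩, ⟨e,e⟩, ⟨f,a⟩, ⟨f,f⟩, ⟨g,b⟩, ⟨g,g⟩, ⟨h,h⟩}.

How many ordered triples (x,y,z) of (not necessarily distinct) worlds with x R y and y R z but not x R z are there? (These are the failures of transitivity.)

6

Enumerating: (a,g,b), (c,f,a), (d,e,c), (e,c,f), (f,a,g), (g,b,h).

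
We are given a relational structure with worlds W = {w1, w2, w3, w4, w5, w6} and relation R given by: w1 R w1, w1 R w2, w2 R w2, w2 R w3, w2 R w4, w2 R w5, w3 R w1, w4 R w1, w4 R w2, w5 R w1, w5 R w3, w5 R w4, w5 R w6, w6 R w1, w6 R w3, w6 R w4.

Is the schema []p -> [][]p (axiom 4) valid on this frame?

No

Axiom 4 corresponds to the accessibility relation being transitive.
Transitive: no — w1 R w2 and w2 R w3, but not w1 R w3.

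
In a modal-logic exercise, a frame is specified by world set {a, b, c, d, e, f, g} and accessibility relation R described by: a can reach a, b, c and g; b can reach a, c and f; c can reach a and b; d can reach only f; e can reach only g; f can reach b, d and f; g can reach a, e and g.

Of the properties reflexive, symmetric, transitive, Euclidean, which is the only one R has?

Reflexive: no — b is not related to itself.
Symmetric: yes — every pair in R has its reverse in R.
Transitive: no — a R b and b R f, but not a R f.
Euclidean: no — a R b and a R g, but not b R g.
Only symmetric holds.

symmetric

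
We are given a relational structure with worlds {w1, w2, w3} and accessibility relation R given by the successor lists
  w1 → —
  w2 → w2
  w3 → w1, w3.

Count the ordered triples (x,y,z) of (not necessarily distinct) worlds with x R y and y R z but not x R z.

0

R is transitive; there are no such tuples.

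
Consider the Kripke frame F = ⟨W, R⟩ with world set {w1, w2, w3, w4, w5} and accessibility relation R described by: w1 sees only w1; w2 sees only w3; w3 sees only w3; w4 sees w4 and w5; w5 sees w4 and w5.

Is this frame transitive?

Yes

Transitive: yes — every two-step R-path is closed by a direct edge.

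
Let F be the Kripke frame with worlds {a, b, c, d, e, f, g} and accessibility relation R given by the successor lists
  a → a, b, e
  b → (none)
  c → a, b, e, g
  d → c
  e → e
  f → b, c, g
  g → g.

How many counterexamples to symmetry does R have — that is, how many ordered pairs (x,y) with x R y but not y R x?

Enumerating: (a,b), (a,e), (c,a), (c,b), (c,e), (c,g), (d,c), (f,b), (f,c), (f,g).

10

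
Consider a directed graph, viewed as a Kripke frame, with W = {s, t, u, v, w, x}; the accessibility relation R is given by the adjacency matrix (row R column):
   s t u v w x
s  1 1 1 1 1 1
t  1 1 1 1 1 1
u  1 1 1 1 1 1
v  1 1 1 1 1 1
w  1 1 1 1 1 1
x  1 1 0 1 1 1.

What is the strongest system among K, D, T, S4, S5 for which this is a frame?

Serial (axiom D): yes — every world has a successor (e.g. s R s).
Reflexive (axiom T): yes — every world is R-related to itself.
Transitive (axiom 4): no — x R s and s R u, but not x R u.
Euclidean (axiom 5): no — s R x and s R u, but not x R u.
So F validates K, D, T; S4 would additionally require R to be transitive. The strongest is T.

T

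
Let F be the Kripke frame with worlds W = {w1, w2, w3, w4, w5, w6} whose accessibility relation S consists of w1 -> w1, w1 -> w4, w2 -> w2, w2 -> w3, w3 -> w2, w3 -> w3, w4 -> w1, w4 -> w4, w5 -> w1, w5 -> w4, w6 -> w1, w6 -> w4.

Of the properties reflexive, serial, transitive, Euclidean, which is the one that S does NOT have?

reflexive

Reflexive: no — w5 is not related to itself.
Serial: yes — every world has a successor (e.g. w1 S w1).
Transitive: yes — every two-step S-path is closed by a direct edge.
Euclidean: yes — any two successors of a common world are S-related.
Only reflexive fails.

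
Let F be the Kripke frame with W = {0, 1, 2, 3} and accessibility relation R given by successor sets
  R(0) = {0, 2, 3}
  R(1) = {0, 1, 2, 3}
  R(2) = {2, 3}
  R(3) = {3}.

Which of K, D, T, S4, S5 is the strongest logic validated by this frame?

S4

Serial (axiom D): yes — every world has a successor (e.g. 0 R 0).
Reflexive (axiom T): yes — every world is R-related to itself.
Transitive (axiom 4): yes — every two-step R-path is closed by a direct edge.
Euclidean (axiom 5): no — 0 R 3 and 0 R 2, but not 3 R 2.
So F validates K, D, T, S4; S5 would additionally require R to be Euclidean. The strongest is S4.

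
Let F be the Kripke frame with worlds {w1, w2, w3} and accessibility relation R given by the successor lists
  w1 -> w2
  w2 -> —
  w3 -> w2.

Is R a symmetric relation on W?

Symmetric: no — w1 R w2 but not w2 R w1.

No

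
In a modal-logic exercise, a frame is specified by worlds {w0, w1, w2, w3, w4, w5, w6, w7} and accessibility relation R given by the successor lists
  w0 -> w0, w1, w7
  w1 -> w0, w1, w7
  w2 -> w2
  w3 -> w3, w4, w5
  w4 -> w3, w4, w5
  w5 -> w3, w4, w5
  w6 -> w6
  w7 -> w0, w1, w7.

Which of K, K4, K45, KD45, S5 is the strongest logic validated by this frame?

Transitive (axiom 4): yes — every two-step R-path is closed by a direct edge.
Euclidean (axiom 5): yes — any two successors of a common world are R-related.
Serial (axiom D): yes — every world has a successor (e.g. w0 R w0).
Reflexive (axiom T): yes — every world is R-related to itself.
So F validates K, K4, K45, KD45, S5. The strongest is S5.

S5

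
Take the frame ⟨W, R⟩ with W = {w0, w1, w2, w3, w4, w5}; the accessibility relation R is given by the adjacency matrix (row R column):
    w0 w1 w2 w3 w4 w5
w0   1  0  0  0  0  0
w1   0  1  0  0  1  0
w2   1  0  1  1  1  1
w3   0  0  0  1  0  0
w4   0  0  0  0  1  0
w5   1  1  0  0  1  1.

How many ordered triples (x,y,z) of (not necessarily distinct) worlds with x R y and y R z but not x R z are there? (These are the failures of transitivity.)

Enumerating: (w2,w5,w1).

1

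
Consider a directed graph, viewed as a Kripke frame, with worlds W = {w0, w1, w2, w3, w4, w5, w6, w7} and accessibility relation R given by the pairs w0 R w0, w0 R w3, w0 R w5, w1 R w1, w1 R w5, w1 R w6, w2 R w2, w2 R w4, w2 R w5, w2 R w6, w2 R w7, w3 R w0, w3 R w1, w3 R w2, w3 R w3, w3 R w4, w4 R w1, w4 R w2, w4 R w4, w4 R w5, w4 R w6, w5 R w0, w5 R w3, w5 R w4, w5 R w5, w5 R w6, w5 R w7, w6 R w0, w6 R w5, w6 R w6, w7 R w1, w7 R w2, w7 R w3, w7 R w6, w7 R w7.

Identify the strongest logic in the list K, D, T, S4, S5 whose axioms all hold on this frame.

T

Serial (axiom D): yes — every world has a successor (e.g. w0 R w0).
Reflexive (axiom T): yes — every world is R-related to itself.
Transitive (axiom 4): no — w0 R w3 and w3 R w1, but not w0 R w1.
Euclidean (axiom 5): no — w0 R w3 and w0 R w5, but not w3 R w5.
So F validates K, D, T; S4 would additionally require R to be transitive. The strongest is T.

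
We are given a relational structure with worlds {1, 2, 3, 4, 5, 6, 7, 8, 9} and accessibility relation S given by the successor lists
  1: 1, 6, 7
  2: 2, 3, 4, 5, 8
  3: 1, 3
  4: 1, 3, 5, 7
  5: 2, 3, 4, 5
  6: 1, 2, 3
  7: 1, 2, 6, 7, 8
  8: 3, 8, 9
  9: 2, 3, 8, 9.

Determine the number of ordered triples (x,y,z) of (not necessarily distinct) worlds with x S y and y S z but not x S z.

36

Enumerating: (1,6,2), (1,6,3), (1,7,2), (1,7,8), (2,3,1), (2,4,1), (2,4,7), (2,8,9), (3,1,6), (3,1,7), (4,1,6), (4,5,2), … and 24 more.
Total: 36.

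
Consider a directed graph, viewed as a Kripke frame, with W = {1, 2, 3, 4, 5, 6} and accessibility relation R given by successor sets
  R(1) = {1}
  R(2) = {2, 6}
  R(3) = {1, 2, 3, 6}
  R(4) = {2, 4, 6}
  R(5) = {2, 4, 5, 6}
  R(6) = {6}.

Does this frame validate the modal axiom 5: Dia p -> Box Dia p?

The schema 5 characterises exactly the Euclidean frames.
Euclidean: no — 3 R 1 and 3 R 2, but not 1 R 2.

No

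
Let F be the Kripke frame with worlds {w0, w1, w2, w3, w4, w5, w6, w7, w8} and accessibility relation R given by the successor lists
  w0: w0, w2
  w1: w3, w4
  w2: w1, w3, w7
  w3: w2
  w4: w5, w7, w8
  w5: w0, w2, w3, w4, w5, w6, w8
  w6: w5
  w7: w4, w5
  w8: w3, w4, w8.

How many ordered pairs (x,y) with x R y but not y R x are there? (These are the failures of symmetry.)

11

Enumerating: (w0,w2), (w1,w3), (w1,w4), (w2,w1), (w2,w7), (w5,w0), (w5,w2), (w5,w3), (w5,w8), (w7,w5), (w8,w3).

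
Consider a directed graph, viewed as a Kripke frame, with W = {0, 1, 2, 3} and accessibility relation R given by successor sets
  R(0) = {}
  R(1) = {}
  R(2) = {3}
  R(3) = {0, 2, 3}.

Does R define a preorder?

No

Reflexive: no — 0 is not related to itself.
Transitive: no — 2 R 3 and 3 R 0, but not 2 R 0.
So R is not a preorder.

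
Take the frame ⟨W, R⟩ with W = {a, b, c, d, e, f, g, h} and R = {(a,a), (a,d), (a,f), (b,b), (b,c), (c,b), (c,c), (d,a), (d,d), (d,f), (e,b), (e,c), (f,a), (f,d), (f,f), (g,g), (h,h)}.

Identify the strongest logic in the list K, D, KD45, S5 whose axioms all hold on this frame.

Serial (axiom D): yes — every world has a successor (e.g. a R a).
Euclidean (axiom 5): yes — any two successors of a common world are R-related.
Transitive (axiom 4): yes — every two-step R-path is closed by a direct edge.
Reflexive (axiom T): no — e is not related to itself.
So F validates K, D, KD45; S5 would additionally require R to be reflexive. The strongest is KD45.

KD45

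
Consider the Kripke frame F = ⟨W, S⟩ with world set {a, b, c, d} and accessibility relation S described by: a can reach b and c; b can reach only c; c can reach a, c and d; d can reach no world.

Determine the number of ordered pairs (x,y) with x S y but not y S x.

3

Enumerating: (a,b), (b,c), (c,d).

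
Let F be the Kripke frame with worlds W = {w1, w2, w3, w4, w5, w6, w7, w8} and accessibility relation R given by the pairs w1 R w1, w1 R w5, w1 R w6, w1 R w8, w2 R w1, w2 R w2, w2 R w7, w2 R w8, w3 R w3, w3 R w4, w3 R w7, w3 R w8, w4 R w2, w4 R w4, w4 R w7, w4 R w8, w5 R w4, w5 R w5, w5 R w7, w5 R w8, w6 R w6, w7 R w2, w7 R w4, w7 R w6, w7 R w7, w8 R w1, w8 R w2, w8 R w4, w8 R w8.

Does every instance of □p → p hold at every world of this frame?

The schema T characterises exactly the reflexive frames.
Reflexive: yes — every world is R-related to itself.

Yes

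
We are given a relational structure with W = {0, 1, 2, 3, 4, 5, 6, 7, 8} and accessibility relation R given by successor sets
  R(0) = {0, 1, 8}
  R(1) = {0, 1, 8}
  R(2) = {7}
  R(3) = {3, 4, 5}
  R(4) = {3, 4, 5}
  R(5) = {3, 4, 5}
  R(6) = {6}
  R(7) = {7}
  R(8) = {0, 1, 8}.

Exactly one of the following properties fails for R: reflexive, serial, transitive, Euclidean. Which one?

Reflexive: no — 2 is not related to itself.
Serial: yes — every world has a successor (e.g. 0 R 0).
Transitive: yes — every two-step R-path is closed by a direct edge.
Euclidean: yes — any two successors of a common world are R-related.
Only reflexive fails.

reflexive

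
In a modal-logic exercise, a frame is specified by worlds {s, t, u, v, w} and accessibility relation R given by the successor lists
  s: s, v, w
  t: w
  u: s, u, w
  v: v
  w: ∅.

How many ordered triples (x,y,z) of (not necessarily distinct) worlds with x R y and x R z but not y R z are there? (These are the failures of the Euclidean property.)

10

Enumerating: (s,v,s), (s,v,w), (s,w,s), (s,w,v), (s,w,w), (t,w,w), (u,s,u), (u,w,s), (u,w,u), (u,w,w).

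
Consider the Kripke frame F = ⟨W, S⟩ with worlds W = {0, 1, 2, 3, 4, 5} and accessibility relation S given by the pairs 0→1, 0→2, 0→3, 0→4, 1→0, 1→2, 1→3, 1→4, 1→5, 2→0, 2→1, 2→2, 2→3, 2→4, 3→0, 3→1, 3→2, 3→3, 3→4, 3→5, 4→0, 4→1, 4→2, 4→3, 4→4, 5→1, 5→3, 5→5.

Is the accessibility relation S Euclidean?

No

Euclidean: no — 1 S 0 and 1 S 5, but not 0 S 5.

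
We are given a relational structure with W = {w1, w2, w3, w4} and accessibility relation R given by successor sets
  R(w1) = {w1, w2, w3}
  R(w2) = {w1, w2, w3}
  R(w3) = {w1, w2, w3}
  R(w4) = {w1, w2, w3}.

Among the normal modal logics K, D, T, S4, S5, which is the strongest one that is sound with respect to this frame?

D

Serial (axiom D): yes — every world has a successor (e.g. w1 R w1).
Reflexive (axiom T): no — w4 is not related to itself.
Transitive (axiom 4): yes — every two-step R-path is closed by a direct edge.
Euclidean (axiom 5): yes — any two successors of a common world are R-related.
So F validates K, D; T would additionally require R to be reflexive. The strongest is D.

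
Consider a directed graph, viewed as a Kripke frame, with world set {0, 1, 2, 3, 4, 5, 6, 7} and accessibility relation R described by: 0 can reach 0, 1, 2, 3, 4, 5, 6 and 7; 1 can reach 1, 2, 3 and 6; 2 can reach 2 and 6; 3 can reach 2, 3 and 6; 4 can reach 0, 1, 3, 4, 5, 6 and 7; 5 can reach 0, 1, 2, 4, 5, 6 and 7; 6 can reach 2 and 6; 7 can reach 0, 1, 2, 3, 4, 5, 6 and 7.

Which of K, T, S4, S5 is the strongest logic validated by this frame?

T

Reflexive (axiom T): yes — every world is R-related to itself.
Transitive (axiom 4): no — 4 R 0 and 0 R 2, but not 4 R 2.
Euclidean (axiom 5): no — 0 R 1 and 0 R 4, but not 1 R 4.
So F validates K, T; S4 would additionally require R to be transitive. The strongest is T.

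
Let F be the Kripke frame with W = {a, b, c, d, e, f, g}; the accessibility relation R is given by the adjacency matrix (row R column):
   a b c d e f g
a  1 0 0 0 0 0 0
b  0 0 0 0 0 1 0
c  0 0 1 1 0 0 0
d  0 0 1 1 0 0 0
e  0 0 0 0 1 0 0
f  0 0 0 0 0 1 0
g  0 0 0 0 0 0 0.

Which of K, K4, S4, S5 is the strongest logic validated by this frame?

K4

Transitive (axiom 4): yes — every two-step R-path is closed by a direct edge.
Reflexive (axiom T): no — b is not related to itself.
Euclidean (axiom 5): yes — any two successors of a common world are R-related.
So F validates K, K4; S4 would additionally require R to be reflexive. The strongest is K4.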